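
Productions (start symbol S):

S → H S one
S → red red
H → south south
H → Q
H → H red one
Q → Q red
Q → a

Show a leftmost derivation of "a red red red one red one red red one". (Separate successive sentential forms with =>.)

S => H S one   [S → H S one]
H S one => H red one S one   [H → H red one]
H red one S one => H red one red one S one   [H → H red one]
H red one red one S one => Q red one red one S one   [H → Q]
Q red one red one S one => Q red red one red one S one   [Q → Q red]
Q red red one red one S one => Q red red red one red one S one   [Q → Q red]
Q red red red one red one S one => a red red red one red one S one   [Q → a]
a red red red one red one S one => a red red red one red one red red one   [S → red red]

S => H S one => H red one S one => H red one red one S one => Q red one red one S one => Q red red one red one S one => Q red red red one red one S one => a red red red one red one S one => a red red red one red one red red one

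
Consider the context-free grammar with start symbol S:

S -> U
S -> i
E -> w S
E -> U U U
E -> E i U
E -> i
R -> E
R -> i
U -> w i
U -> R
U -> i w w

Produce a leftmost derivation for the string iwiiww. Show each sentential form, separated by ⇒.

S ⇒ U   [S -> U]
U ⇒ R   [U -> R]
R ⇒ E   [R -> E]
E ⇒ UUU   [E -> U U U]
UUU ⇒ RUU   [U -> R]
RUU ⇒ iUU   [R -> i]
iUU ⇒ iwiU   [U -> w i]
iwiU ⇒ iwiiww   [U -> i w w]

S ⇒ U ⇒ R ⇒ E ⇒ UUU ⇒ RUU ⇒ iUU ⇒ iwiU ⇒ iwiiww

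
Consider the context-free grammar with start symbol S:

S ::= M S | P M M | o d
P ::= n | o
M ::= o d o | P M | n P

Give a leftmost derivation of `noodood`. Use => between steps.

S => MS   [S ::= M S]
MS => PMS   [M ::= P M]
PMS => nMS   [P ::= n]
nMS => nPMS   [M ::= P M]
nPMS => noMS   [P ::= o]
noMS => noodoS   [M ::= o d o]
noodoS => noodood   [S ::= o d]

S => MS => PMS => nMS => nPMS => noMS => noodoS => noodood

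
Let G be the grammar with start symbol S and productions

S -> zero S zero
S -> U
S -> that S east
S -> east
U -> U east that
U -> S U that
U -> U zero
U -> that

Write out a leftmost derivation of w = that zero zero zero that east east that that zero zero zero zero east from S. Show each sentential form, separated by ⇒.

S ⇒ that S east ⇒ that zero S zero east ⇒ that zero zero S zero zero east ⇒ that zero zero zero S zero zero zero east ⇒ that zero zero zero U zero zero zero east ⇒ that zero zero zero U zero zero zero zero east ⇒ that zero zero zero S U that zero zero zero zero east ⇒ that zero zero zero that S east U that zero zero zero zero east ⇒ that zero zero zero that east east U that zero zero zero zero east ⇒ that zero zero zero that east east that that zero zero zero zero east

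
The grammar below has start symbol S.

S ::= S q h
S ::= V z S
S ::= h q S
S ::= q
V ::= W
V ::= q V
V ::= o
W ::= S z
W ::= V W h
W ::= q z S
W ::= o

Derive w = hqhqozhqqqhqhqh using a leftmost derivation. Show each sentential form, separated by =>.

S => Sqh => Sqhqh => hqSqhqh => hqSqhqhqh => hqhqSqhqhqh => hqhqVzSqhqhqh => hqhqWzSqhqhqh => hqhqozSqhqhqh => hqhqozhqSqhqhqh => hqhqozhqqqhqhqh

S => Sqh   [S ::= S q h]
Sqh => Sqhqh   [S ::= S q h]
Sqhqh => hqSqhqh   [S ::= h q S]
hqSqhqh => hqSqhqhqh   [S ::= S q h]
hqSqhqhqh => hqhqSqhqhqh   [S ::= h q S]
hqhqSqhqhqh => hqhqVzSqhqhqh   [S ::= V z S]
hqhqVzSqhqhqh => hqhqWzSqhqhqh   [V ::= W]
hqhqWzSqhqhqh => hqhqozSqhqhqh   [W ::= o]
hqhqozSqhqhqh => hqhqozhqSqhqhqh   [S ::= h q S]
hqhqozhqSqhqhqh => hqhqozhqqqhqhqh   [S ::= q]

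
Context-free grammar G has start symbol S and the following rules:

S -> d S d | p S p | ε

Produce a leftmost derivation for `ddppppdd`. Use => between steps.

S => dSd   [S -> d S d]
dSd => ddSdd   [S -> d S d]
ddSdd => ddpSpdd   [S -> p S p]
ddpSpdd => ddppSppdd   [S -> p S p]
ddppSppdd => ddppppdd   [S -> ε]

S=>dSd=>ddSdd=>ddpSpdd=>ddppSppdd=>ddppppdd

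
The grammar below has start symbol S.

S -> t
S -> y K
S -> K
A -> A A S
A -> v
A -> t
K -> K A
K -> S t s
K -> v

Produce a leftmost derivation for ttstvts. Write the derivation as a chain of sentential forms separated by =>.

S => K => Sts => Kts => KAts => KAAts => StsAAts => ttsAAts => ttstAts => ttstvts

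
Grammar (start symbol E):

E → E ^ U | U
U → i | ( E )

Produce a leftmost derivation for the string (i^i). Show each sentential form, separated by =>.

E => U   [E → U]
U => (E)   [U → ( E )]
(E) => (E^U)   [E → E ^ U]
(E^U) => (U^U)   [E → U]
(U^U) => (i^U)   [U → i]
(i^U) => (i^i)   [U → i]

E=>U=>(E)=>(E^U)=>(U^U)=>(i^U)=>(i^i)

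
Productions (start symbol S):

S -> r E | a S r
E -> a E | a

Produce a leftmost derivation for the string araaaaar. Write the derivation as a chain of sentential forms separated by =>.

S => aSr   [S -> a S r]
aSr => arEr   [S -> r E]
arEr => araEr   [E -> a E]
araEr => araaEr   [E -> a E]
araaEr => araaaEr   [E -> a E]
araaaEr => araaaaEr   [E -> a E]
araaaaEr => araaaaar   [E -> a]

S => aSr => arEr => araEr => araaEr => araaaEr => araaaaEr => araaaaar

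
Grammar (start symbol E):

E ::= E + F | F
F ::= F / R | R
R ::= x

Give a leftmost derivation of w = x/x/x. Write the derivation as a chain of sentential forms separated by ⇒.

E ⇒ F   [E ::= F]
F ⇒ F/R   [F ::= F / R]
F/R ⇒ F/R/R   [F ::= F / R]
F/R/R ⇒ R/R/R   [F ::= R]
R/R/R ⇒ x/R/R   [R ::= x]
x/R/R ⇒ x/x/R   [R ::= x]
x/x/R ⇒ x/x/x   [R ::= x]

E⇒F⇒F/R⇒F/R/R⇒R/R/R⇒x/R/R⇒x/x/R⇒x/x/x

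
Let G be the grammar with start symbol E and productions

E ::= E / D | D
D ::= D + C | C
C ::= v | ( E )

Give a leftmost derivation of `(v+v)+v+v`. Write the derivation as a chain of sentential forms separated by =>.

E => D   [E ::= D]
D => D+C   [D ::= D + C]
D+C => D+C+C   [D ::= D + C]
D+C+C => C+C+C   [D ::= C]
C+C+C => (E)+C+C   [C ::= ( E )]
(E)+C+C => (D)+C+C   [E ::= D]
(D)+C+C => (D+C)+C+C   [D ::= D + C]
(D+C)+C+C => (C+C)+C+C   [D ::= C]
(C+C)+C+C => (v+C)+C+C   [C ::= v]
(v+C)+C+C => (v+v)+C+C   [C ::= v]
(v+v)+C+C => (v+v)+v+C   [C ::= v]
(v+v)+v+C => (v+v)+v+v   [C ::= v]

E => D => D+C => D+C+C => C+C+C => (E)+C+C => (D)+C+C => (D+C)+C+C => (C+C)+C+C => (v+C)+C+C => (v+v)+C+C => (v+v)+v+C => (v+v)+v+v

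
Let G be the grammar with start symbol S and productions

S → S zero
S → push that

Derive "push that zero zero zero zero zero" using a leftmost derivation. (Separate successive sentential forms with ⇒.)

S ⇒ S zero ⇒ S zero zero ⇒ S zero zero zero ⇒ S zero zero zero zero ⇒ S zero zero zero zero zero ⇒ push that zero zero zero zero zero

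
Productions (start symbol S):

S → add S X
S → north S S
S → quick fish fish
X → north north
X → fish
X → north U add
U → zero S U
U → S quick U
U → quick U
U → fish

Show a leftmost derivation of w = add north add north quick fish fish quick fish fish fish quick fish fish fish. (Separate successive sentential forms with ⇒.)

S ⇒ add S X   [S → add S X]
add S X ⇒ add north S S X   [S → north S S]
add north S S X ⇒ add north add S X S X   [S → add S X]
add north add S X S X ⇒ add north add north S S X S X   [S → north S S]
add north add north S S X S X ⇒ add north add north quick fish fish S X S X   [S → quick fish fish]
add north add north quick fish fish S X S X ⇒ add north add north quick fish fish quick fish fish X S X   [S → quick fish fish]
add north add north quick fish fish quick fish fish X S X ⇒ add north add north quick fish fish quick fish fish fish S X   [X → fish]
add north add north quick fish fish quick fish fish fish S X ⇒ add north add north quick fish fish quick fish fish fish quick fish fish X   [S → quick fish fish]
add north add north quick fish fish quick fish fish fish quick fish fish X ⇒ add north add north quick fish fish quick fish fish fish quick fish fish fish   [X → fish]

S ⇒ add S X ⇒ add north S S X ⇒ add north add S X S X ⇒ add north add north S S X S X ⇒ add north add north quick fish fish S X S X ⇒ add north add north quick fish fish quick fish fish X S X ⇒ add north add north quick fish fish quick fish fish fish S X ⇒ add north add north quick fish fish quick fish fish fish quick fish fish X ⇒ add north add north quick fish fish quick fish fish fish quick fish fish fish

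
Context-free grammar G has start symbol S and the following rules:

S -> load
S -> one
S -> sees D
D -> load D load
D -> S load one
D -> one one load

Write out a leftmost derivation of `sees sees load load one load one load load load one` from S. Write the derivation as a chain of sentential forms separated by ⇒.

S ⇒ sees D ⇒ sees S load one ⇒ sees sees D load one ⇒ sees sees load D load load one ⇒ sees sees load load D load load load one ⇒ sees sees load load S load one load load load one ⇒ sees sees load load one load one load load load one

S ⇒ sees D   [S -> sees D]
sees D ⇒ sees S load one   [D -> S load one]
sees S load one ⇒ sees sees D load one   [S -> sees D]
sees sees D load one ⇒ sees sees load D load load one   [D -> load D load]
sees sees load D load load one ⇒ sees sees load load D load load load one   [D -> load D load]
sees sees load load D load load load one ⇒ sees sees load load S load one load load load one   [D -> S load one]
sees sees load load S load one load load load one ⇒ sees sees load load one load one load load load one   [S -> one]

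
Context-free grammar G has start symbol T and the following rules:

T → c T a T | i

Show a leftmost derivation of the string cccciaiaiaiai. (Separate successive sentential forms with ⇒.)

T ⇒ cTaT ⇒ ccTaTaT ⇒ cccTaTaTaT ⇒ ccccTaTaTaTaT ⇒ cccciaTaTaTaT ⇒ cccciaiaTaTaT ⇒ cccciaiaiaTaT ⇒ cccciaiaiaiaT ⇒ cccciaiaiaiai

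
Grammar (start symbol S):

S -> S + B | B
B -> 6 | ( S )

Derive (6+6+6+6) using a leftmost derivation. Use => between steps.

S => B => (S) => (S+B) => (S+B+B) => (S+B+B+B) => (B+B+B+B) => (6+B+B+B) => (6+6+B+B) => (6+6+6+B) => (6+6+6+6)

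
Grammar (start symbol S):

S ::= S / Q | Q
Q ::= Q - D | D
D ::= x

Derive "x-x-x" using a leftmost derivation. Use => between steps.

S => Q => Q-D => Q-D-D => D-D-D => x-D-D => x-x-D => x-x-x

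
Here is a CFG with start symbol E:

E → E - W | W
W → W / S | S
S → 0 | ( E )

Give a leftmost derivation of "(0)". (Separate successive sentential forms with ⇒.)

E ⇒ W   [E → W]
W ⇒ S   [W → S]
S ⇒ (E)   [S → ( E )]
(E) ⇒ (W)   [E → W]
(W) ⇒ (S)   [W → S]
(S) ⇒ (0)   [S → 0]

E ⇒ W ⇒ S ⇒ (E) ⇒ (W) ⇒ (S) ⇒ (0)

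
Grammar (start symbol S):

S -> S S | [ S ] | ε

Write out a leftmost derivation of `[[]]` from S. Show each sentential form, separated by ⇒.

S ⇒ [S]   [S -> [ S ]]
[S] ⇒ [[S]]   [S -> [ S ]]
[[S]] ⇒ [[]]   [S -> ε]

S⇒[S]⇒[[S]]⇒[[]]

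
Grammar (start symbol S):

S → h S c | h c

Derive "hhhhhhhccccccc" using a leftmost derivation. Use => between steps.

S => hSc => hhScc => hhhSccc => hhhhScccc => hhhhhSccccc => hhhhhhScccccc => hhhhhhhccccccc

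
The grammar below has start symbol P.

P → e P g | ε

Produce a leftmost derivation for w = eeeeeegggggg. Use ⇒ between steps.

P ⇒ ePg ⇒ eePgg ⇒ eeePggg ⇒ eeeePgggg ⇒ eeeeePggggg ⇒ eeeeeePgggggg ⇒ eeeeeegggggg

P ⇒ ePg   [P → e P g]
ePg ⇒ eePgg   [P → e P g]
eePgg ⇒ eeePggg   [P → e P g]
eeePggg ⇒ eeeePgggg   [P → e P g]
eeeePgggg ⇒ eeeeePggggg   [P → e P g]
eeeeePggggg ⇒ eeeeeePgggggg   [P → e P g]
eeeeeePgggggg ⇒ eeeeeegggggg   [P → ε]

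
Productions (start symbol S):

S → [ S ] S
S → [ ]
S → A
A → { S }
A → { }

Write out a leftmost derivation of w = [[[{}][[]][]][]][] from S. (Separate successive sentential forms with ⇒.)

S ⇒ [S]S ⇒ [[S]S]S ⇒ [[[S]S]S]S ⇒ [[[A]S]S]S ⇒ [[[{}]S]S]S ⇒ [[[{}][S]S]S]S ⇒ [[[{}][[]]S]S]S ⇒ [[[{}][[]][]]S]S ⇒ [[[{}][[]][]][]]S ⇒ [[[{}][[]][]][]][]

S ⇒ [S]S   [S → [ S ] S]
[S]S ⇒ [[S]S]S   [S → [ S ] S]
[[S]S]S ⇒ [[[S]S]S]S   [S → [ S ] S]
[[[S]S]S]S ⇒ [[[A]S]S]S   [S → A]
[[[A]S]S]S ⇒ [[[{}]S]S]S   [A → { }]
[[[{}]S]S]S ⇒ [[[{}][S]S]S]S   [S → [ S ] S]
[[[{}][S]S]S]S ⇒ [[[{}][[]]S]S]S   [S → [ ]]
[[[{}][[]]S]S]S ⇒ [[[{}][[]][]]S]S   [S → [ ]]
[[[{}][[]][]]S]S ⇒ [[[{}][[]][]][]]S   [S → [ ]]
[[[{}][[]][]][]]S ⇒ [[[{}][[]][]][]][]   [S → [ ]]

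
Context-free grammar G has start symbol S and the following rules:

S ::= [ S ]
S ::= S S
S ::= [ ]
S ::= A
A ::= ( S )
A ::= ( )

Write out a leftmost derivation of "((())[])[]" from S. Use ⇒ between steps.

S ⇒ SS   [S ::= S S]
SS ⇒ AS   [S ::= A]
AS ⇒ (S)S   [A ::= ( S )]
(S)S ⇒ (SS)S   [S ::= S S]
(SS)S ⇒ (AS)S   [S ::= A]
(AS)S ⇒ ((S)S)S   [A ::= ( S )]
((S)S)S ⇒ ((A)S)S   [S ::= A]
((A)S)S ⇒ ((())S)S   [A ::= ( )]
((())S)S ⇒ ((())[])S   [S ::= [ ]]
((())[])S ⇒ ((())[])[]   [S ::= [ ]]

S⇒SS⇒AS⇒(S)S⇒(SS)S⇒(AS)S⇒((S)S)S⇒((A)S)S⇒((())S)S⇒((())[])S⇒((())[])[]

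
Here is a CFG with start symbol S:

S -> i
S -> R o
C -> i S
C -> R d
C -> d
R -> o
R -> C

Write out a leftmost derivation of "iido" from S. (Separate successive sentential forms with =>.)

S => Ro => Co => Rdo => Cdo => iSdo => iido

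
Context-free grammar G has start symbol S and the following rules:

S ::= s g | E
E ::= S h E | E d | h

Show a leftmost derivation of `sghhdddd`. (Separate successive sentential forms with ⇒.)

S ⇒ E   [S ::= E]
E ⇒ Ed   [E ::= E d]
Ed ⇒ Edd   [E ::= E d]
Edd ⇒ Eddd   [E ::= E d]
Eddd ⇒ ShEddd   [E ::= S h E]
ShEddd ⇒ sghEddd   [S ::= s g]
sghEddd ⇒ sghEdddd   [E ::= E d]
sghEdddd ⇒ sghhdddd   [E ::= h]

S ⇒ E ⇒ Ed ⇒ Edd ⇒ Eddd ⇒ ShEddd ⇒ sghEddd ⇒ sghEdddd ⇒ sghhdddd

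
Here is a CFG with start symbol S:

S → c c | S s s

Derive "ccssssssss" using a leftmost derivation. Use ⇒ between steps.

S ⇒ Sss ⇒ Sssss ⇒ Sssssss ⇒ Sssssssss ⇒ ccssssssss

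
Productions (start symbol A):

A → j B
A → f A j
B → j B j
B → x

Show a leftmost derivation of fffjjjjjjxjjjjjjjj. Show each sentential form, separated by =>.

A => fAj => ffAjj => fffAjjj => fffjBjjj => fffjjBjjjj => fffjjjBjjjjj => fffjjjjBjjjjjj => fffjjjjjBjjjjjjj => fffjjjjjjBjjjjjjjj => fffjjjjjjxjjjjjjjj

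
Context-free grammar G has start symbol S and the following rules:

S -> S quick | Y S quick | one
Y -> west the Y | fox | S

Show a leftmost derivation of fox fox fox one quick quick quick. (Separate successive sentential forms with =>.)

S => Y S quick   [S -> Y S quick]
Y S quick => fox S quick   [Y -> fox]
fox S quick => fox Y S quick quick   [S -> Y S quick]
fox Y S quick quick => fox fox S quick quick   [Y -> fox]
fox fox S quick quick => fox fox Y S quick quick quick   [S -> Y S quick]
fox fox Y S quick quick quick => fox fox fox S quick quick quick   [Y -> fox]
fox fox fox S quick quick quick => fox fox fox one quick quick quick   [S -> one]

S => Y S quick => fox S quick => fox Y S quick quick => fox fox S quick quick => fox fox Y S quick quick quick => fox fox fox S quick quick quick => fox fox fox one quick quick quick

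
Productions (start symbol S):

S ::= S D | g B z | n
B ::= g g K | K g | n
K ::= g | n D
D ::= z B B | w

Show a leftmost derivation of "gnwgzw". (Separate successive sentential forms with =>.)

S => SD => gBzD => gKgzD => gnDgzD => gnwgzD => gnwgzw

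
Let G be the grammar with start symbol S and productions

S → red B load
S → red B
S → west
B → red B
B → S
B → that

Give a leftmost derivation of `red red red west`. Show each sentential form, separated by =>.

S => red B   [S → red B]
red B => red red B   [B → red B]
red red B => red red red B   [B → red B]
red red red B => red red red S   [B → S]
red red red S => red red red west   [S → west]

S => red B => red red B => red red red B => red red red S => red red red west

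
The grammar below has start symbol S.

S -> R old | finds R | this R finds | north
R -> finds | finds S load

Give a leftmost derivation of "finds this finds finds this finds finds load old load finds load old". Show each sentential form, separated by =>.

S => R old => finds S load old => finds this R finds load old => finds this finds S load finds load old => finds this finds R old load finds load old => finds this finds finds S load old load finds load old => finds this finds finds this R finds load old load finds load old => finds this finds finds this finds finds load old load finds load old

S => R old   [S -> R old]
R old => finds S load old   [R -> finds S load]
finds S load old => finds this R finds load old   [S -> this R finds]
finds this R finds load old => finds this finds S load finds load old   [R -> finds S load]
finds this finds S load finds load old => finds this finds R old load finds load old   [S -> R old]
finds this finds R old load finds load old => finds this finds finds S load old load finds load old   [R -> finds S load]
finds this finds finds S load old load finds load old => finds this finds finds this R finds load old load finds load old   [S -> this R finds]
finds this finds finds this R finds load old load finds load old => finds this finds finds this finds finds load old load finds load old   [R -> finds]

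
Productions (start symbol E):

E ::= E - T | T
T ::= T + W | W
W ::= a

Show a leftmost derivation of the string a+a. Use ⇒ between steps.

E ⇒ T   [E ::= T]
T ⇒ T+W   [T ::= T + W]
T+W ⇒ W+W   [T ::= W]
W+W ⇒ a+W   [W ::= a]
a+W ⇒ a+a   [W ::= a]

E ⇒ T ⇒ T+W ⇒ W+W ⇒ a+W ⇒ a+a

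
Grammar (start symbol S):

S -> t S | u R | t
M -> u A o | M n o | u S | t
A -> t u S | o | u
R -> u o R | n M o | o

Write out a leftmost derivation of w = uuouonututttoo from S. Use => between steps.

S => uR => uuoR => uuouoR => uuouonMo => uuouonuAoo => uuouonutuSoo => uuouonututSoo => uuouonututtSoo => uuouonututttoo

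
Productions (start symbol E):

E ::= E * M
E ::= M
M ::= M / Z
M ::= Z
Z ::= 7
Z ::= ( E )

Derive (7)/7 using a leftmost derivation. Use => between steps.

E => M => M/Z => Z/Z => (E)/Z => (M)/Z => (Z)/Z => (7)/Z => (7)/7

E => M   [E ::= M]
M => M/Z   [M ::= M / Z]
M/Z => Z/Z   [M ::= Z]
Z/Z => (E)/Z   [Z ::= ( E )]
(E)/Z => (M)/Z   [E ::= M]
(M)/Z => (Z)/Z   [M ::= Z]
(Z)/Z => (7)/Z   [Z ::= 7]
(7)/Z => (7)/7   [Z ::= 7]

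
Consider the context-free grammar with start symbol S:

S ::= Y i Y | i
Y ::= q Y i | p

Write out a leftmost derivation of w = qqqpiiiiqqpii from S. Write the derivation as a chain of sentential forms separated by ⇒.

S ⇒ YiY ⇒ qYiiY ⇒ qqYiiiY ⇒ qqqYiiiiY ⇒ qqqpiiiiY ⇒ qqqpiiiiqYi ⇒ qqqpiiiiqqYii ⇒ qqqpiiiiqqpii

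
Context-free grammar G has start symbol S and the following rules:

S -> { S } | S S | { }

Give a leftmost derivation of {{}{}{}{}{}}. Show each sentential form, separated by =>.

S => {S} => {SS} => {{}S} => {{}SS} => {{}SSS} => {{}SSSS} => {{}{}SSS} => {{}{}{}SS} => {{}{}{}{}S} => {{}{}{}{}{}}

S => {S}   [S -> { S }]
{S} => {SS}   [S -> S S]
{SS} => {{}S}   [S -> { }]
{{}S} => {{}SS}   [S -> S S]
{{}SS} => {{}SSS}   [S -> S S]
{{}SSS} => {{}SSSS}   [S -> S S]
{{}SSSS} => {{}{}SSS}   [S -> { }]
{{}{}SSS} => {{}{}{}SS}   [S -> { }]
{{}{}{}SS} => {{}{}{}{}S}   [S -> { }]
{{}{}{}{}S} => {{}{}{}{}{}}   [S -> { }]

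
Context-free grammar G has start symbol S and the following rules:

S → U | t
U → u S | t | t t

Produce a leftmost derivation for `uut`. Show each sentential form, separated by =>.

S => U   [S → U]
U => uS   [U → u S]
uS => uU   [S → U]
uU => uuS   [U → u S]
uuS => uuU   [S → U]
uuU => uut   [U → t]

S => U => uS => uU => uuS => uuU => uut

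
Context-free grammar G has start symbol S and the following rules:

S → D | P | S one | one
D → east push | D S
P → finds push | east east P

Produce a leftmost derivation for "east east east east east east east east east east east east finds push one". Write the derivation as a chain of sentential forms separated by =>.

S => S one => P one => east east P one => east east east east P one => east east east east east east P one => east east east east east east east east P one => east east east east east east east east east east P one => east east east east east east east east east east east east P one => east east east east east east east east east east east east finds push one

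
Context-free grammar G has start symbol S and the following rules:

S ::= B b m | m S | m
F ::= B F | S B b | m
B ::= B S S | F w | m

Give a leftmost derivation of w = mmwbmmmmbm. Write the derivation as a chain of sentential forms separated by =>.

S=>Bbm=>BSSbm=>BSSSSbm=>mSSSSbm=>mBbmSSSbm=>mFwbmSSSbm=>mmwbmSSSbm=>mmwbmmSSbm=>mmwbmmmSbm=>mmwbmmmmbm

S => Bbm   [S ::= B b m]
Bbm => BSSbm   [B ::= B S S]
BSSbm => BSSSSbm   [B ::= B S S]
BSSSSbm => mSSSSbm   [B ::= m]
mSSSSbm => mBbmSSSbm   [S ::= B b m]
mBbmSSSbm => mFwbmSSSbm   [B ::= F w]
mFwbmSSSbm => mmwbmSSSbm   [F ::= m]
mmwbmSSSbm => mmwbmmSSbm   [S ::= m]
mmwbmmSSbm => mmwbmmmSbm   [S ::= m]
mmwbmmmSbm => mmwbmmmmbm   [S ::= m]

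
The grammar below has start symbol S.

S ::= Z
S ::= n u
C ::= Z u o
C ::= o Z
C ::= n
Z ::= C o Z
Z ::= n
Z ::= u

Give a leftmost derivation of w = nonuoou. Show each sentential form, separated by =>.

S => Z   [S ::= Z]
Z => CoZ   [Z ::= C o Z]
CoZ => noZ   [C ::= n]
noZ => noCoZ   [Z ::= C o Z]
noCoZ => noZuooZ   [C ::= Z u o]
noZuooZ => nonuooZ   [Z ::= n]
nonuooZ => nonuoou   [Z ::= u]

S=>Z=>CoZ=>noZ=>noCoZ=>noZuooZ=>nonuooZ=>nonuoou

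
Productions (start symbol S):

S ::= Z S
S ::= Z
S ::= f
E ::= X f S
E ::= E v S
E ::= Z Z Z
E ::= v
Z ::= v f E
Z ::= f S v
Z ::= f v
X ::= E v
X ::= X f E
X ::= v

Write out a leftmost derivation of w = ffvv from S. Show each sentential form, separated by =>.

S => Z   [S ::= Z]
Z => fSv   [Z ::= f S v]
fSv => fZv   [S ::= Z]
fZv => ffvv   [Z ::= f v]

S => Z => fSv => fZv => ffvv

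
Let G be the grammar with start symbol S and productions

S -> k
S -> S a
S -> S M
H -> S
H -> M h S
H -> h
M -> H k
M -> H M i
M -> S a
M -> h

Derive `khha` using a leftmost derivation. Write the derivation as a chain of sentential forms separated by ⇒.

S ⇒ Sa ⇒ SMa ⇒ SMMa ⇒ kMMa ⇒ khMa ⇒ khha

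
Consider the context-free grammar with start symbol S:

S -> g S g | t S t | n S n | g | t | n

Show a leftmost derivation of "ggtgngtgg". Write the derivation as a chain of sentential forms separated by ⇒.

S ⇒ gSg ⇒ ggSgg ⇒ ggtStgg ⇒ ggtgSgtgg ⇒ ggtgngtgg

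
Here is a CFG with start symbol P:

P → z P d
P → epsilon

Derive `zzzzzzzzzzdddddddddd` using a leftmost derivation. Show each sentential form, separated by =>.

P => zPd => zzPdd => zzzPddd => zzzzPdddd => zzzzzPddddd => zzzzzzPdddddd => zzzzzzzPddddddd => zzzzzzzzPdddddddd => zzzzzzzzzPddddddddd => zzzzzzzzzzPdddddddddd => zzzzzzzzzzdddddddddd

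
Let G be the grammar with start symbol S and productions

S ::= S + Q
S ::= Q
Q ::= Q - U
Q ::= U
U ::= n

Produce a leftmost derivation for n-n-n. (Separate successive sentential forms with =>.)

S=>Q=>Q-U=>Q-U-U=>U-U-U=>n-U-U=>n-n-U=>n-n-n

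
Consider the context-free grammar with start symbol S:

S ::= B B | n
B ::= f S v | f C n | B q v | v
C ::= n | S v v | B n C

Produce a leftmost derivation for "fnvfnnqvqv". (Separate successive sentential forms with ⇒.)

S ⇒ BB ⇒ fSvB ⇒ fnvB ⇒ fnvBqv ⇒ fnvBqvqv ⇒ fnvfCnqvqv ⇒ fnvfnnqvqv

S ⇒ BB   [S ::= B B]
BB ⇒ fSvB   [B ::= f S v]
fSvB ⇒ fnvB   [S ::= n]
fnvB ⇒ fnvBqv   [B ::= B q v]
fnvBqv ⇒ fnvBqvqv   [B ::= B q v]
fnvBqvqv ⇒ fnvfCnqvqv   [B ::= f C n]
fnvfCnqvqv ⇒ fnvfnnqvqv   [C ::= n]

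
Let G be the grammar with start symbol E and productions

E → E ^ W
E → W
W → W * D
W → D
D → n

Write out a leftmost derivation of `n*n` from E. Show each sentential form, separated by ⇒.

E ⇒ W   [E → W]
W ⇒ W*D   [W → W * D]
W*D ⇒ D*D   [W → D]
D*D ⇒ n*D   [D → n]
n*D ⇒ n*n   [D → n]

E⇒W⇒W*D⇒D*D⇒n*D⇒n*n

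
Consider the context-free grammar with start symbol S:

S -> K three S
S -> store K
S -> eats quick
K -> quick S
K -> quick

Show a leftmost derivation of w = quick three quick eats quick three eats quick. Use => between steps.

S => K three S   [S -> K three S]
K three S => quick three S   [K -> quick]
quick three S => quick three K three S   [S -> K three S]
quick three K three S => quick three quick S three S   [K -> quick S]
quick three quick S three S => quick three quick eats quick three S   [S -> eats quick]
quick three quick eats quick three S => quick three quick eats quick three eats quick   [S -> eats quick]

S => K three S => quick three S => quick three K three S => quick three quick S three S => quick three quick eats quick three S => quick three quick eats quick three eats quick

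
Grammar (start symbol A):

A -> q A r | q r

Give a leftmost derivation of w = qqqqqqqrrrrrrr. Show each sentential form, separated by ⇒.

A ⇒ qAr   [A -> q A r]
qAr ⇒ qqArr   [A -> q A r]
qqArr ⇒ qqqArrr   [A -> q A r]
qqqArrr ⇒ qqqqArrrr   [A -> q A r]
qqqqArrrr ⇒ qqqqqArrrrr   [A -> q A r]
qqqqqArrrrr ⇒ qqqqqqArrrrrr   [A -> q A r]
qqqqqqArrrrrr ⇒ qqqqqqqrrrrrrr   [A -> q r]

A ⇒ qAr ⇒ qqArr ⇒ qqqArrr ⇒ qqqqArrrr ⇒ qqqqqArrrrr ⇒ qqqqqqArrrrrr ⇒ qqqqqqqrrrrrrr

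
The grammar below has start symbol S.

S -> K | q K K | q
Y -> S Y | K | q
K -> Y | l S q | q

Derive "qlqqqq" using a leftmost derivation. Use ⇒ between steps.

S ⇒ K   [S -> K]
K ⇒ Y   [K -> Y]
Y ⇒ SY   [Y -> S Y]
SY ⇒ qKKY   [S -> q K K]
qKKY ⇒ qlSqKY   [K -> l S q]
qlSqKY ⇒ qlKqKY   [S -> K]
qlKqKY ⇒ qlqqKY   [K -> q]
qlqqKY ⇒ qlqqqY   [K -> q]
qlqqqY ⇒ qlqqqK   [Y -> K]
qlqqqK ⇒ qlqqqq   [K -> q]

S ⇒ K ⇒ Y ⇒ SY ⇒ qKKY ⇒ qlSqKY ⇒ qlKqKY ⇒ qlqqKY ⇒ qlqqqY ⇒ qlqqqK ⇒ qlqqqq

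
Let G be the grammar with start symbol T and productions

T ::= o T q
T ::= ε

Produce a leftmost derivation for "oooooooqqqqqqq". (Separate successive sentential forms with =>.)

T => oTq   [T ::= o T q]
oTq => ooTqq   [T ::= o T q]
ooTqq => oooTqqq   [T ::= o T q]
oooTqqq => ooooTqqqq   [T ::= o T q]
ooooTqqqq => oooooTqqqqq   [T ::= o T q]
oooooTqqqqq => ooooooTqqqqqq   [T ::= o T q]
ooooooTqqqqqq => oooooooTqqqqqqq   [T ::= o T q]
oooooooTqqqqqqq => oooooooqqqqqqq   [T ::= ε]

T => oTq => ooTqq => oooTqqq => ooooTqqqq => oooooTqqqqq => ooooooTqqqqqq => oooooooTqqqqqqq => oooooooqqqqqqq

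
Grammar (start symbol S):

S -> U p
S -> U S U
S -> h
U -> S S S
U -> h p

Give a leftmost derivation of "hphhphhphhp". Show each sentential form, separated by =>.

S => Up   [S -> U p]
Up => SSSp   [U -> S S S]
SSSp => UpSSp   [S -> U p]
UpSSp => SSSpSSp   [U -> S S S]
SSSpSSp => USUSSpSSp   [S -> U S U]
USUSSpSSp => hpSUSSpSSp   [U -> h p]
hpSUSSpSSp => hphUSSpSSp   [S -> h]
hphUSSpSSp => hphhpSSpSSp   [U -> h p]
hphhpSSpSSp => hphhphSpSSp   [S -> h]
hphhphSpSSp => hphhphhpSSp   [S -> h]
hphhphhpSSp => hphhphhphSp   [S -> h]
hphhphhphSp => hphhphhphhp   [S -> h]

S => Up => SSSp => UpSSp => SSSpSSp => USUSSpSSp => hpSUSSpSSp => hphUSSpSSp => hphhpSSpSSp => hphhphSpSSp => hphhphhpSSp => hphhphhphSp => hphhphhphhp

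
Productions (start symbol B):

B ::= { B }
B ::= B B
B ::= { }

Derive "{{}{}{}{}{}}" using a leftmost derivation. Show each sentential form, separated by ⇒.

B ⇒ {B} ⇒ {BB} ⇒ {BBB} ⇒ {BBBB} ⇒ {BBBBB} ⇒ {{}BBBB} ⇒ {{}{}BBB} ⇒ {{}{}{}BB} ⇒ {{}{}{}{}B} ⇒ {{}{}{}{}{}}

B ⇒ {B}   [B ::= { B }]
{B} ⇒ {BB}   [B ::= B B]
{BB} ⇒ {BBB}   [B ::= B B]
{BBB} ⇒ {BBBB}   [B ::= B B]
{BBBB} ⇒ {BBBBB}   [B ::= B B]
{BBBBB} ⇒ {{}BBBB}   [B ::= { }]
{{}BBBB} ⇒ {{}{}BBB}   [B ::= { }]
{{}{}BBB} ⇒ {{}{}{}BB}   [B ::= { }]
{{}{}{}BB} ⇒ {{}{}{}{}B}   [B ::= { }]
{{}{}{}{}B} ⇒ {{}{}{}{}{}}   [B ::= { }]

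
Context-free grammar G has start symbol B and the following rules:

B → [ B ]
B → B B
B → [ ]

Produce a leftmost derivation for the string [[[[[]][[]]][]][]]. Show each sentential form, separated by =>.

B => [B] => [BB] => [[B]B] => [[BB]B] => [[[B]B]B] => [[[BB]B]B] => [[[[B]B]B]B] => [[[[[]]B]B]B] => [[[[[]][B]]B]B] => [[[[[]][[]]]B]B] => [[[[[]][[]]][]]B] => [[[[[]][[]]][]][]]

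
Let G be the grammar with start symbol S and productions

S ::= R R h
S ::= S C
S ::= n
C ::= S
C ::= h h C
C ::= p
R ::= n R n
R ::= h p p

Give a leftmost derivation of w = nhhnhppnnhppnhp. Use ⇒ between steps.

S ⇒ SC ⇒ nC ⇒ nhhC ⇒ nhhS ⇒ nhhSC ⇒ nhhRRhC ⇒ nhhnRnRhC ⇒ nhhnhppnRhC ⇒ nhhnhppnnRnhC ⇒ nhhnhppnnhppnhC ⇒ nhhnhppnnhppnhp

S ⇒ SC   [S ::= S C]
SC ⇒ nC   [S ::= n]
nC ⇒ nhhC   [C ::= h h C]
nhhC ⇒ nhhS   [C ::= S]
nhhS ⇒ nhhSC   [S ::= S C]
nhhSC ⇒ nhhRRhC   [S ::= R R h]
nhhRRhC ⇒ nhhnRnRhC   [R ::= n R n]
nhhnRnRhC ⇒ nhhnhppnRhC   [R ::= h p p]
nhhnhppnRhC ⇒ nhhnhppnnRnhC   [R ::= n R n]
nhhnhppnnRnhC ⇒ nhhnhppnnhppnhC   [R ::= h p p]
nhhnhppnnhppnhC ⇒ nhhnhppnnhppnhp   [C ::= p]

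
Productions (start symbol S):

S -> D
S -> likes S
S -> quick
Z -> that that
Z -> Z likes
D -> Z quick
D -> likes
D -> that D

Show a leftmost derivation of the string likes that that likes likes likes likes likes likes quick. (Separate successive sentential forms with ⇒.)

S ⇒ likes S ⇒ likes D ⇒ likes Z quick ⇒ likes Z likes quick ⇒ likes Z likes likes quick ⇒ likes Z likes likes likes quick ⇒ likes Z likes likes likes likes quick ⇒ likes Z likes likes likes likes likes quick ⇒ likes Z likes likes likes likes likes likes quick ⇒ likes that that likes likes likes likes likes likes quick

S ⇒ likes S   [S -> likes S]
likes S ⇒ likes D   [S -> D]
likes D ⇒ likes Z quick   [D -> Z quick]
likes Z quick ⇒ likes Z likes quick   [Z -> Z likes]
likes Z likes quick ⇒ likes Z likes likes quick   [Z -> Z likes]
likes Z likes likes quick ⇒ likes Z likes likes likes quick   [Z -> Z likes]
likes Z likes likes likes quick ⇒ likes Z likes likes likes likes quick   [Z -> Z likes]
likes Z likes likes likes likes quick ⇒ likes Z likes likes likes likes likes quick   [Z -> Z likes]
likes Z likes likes likes likes likes quick ⇒ likes Z likes likes likes likes likes likes quick   [Z -> Z likes]
likes Z likes likes likes likes likes likes quick ⇒ likes that that likes likes likes likes likes likes quick   [Z -> that that]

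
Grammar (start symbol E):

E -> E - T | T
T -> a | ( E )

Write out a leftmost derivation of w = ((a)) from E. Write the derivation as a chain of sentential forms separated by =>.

E=>T=>(E)=>(T)=>((E))=>((T))=>((a))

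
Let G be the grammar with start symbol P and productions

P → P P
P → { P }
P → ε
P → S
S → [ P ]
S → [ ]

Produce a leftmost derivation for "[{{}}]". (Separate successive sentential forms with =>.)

P => PP   [P → P P]
PP => SP   [P → S]
SP => [P]P   [S → [ P ]]
[P]P => [{P}]P   [P → { P }]
[{P}]P => [{PP}]P   [P → P P]
[{PP}]P => [{{P}P}]P   [P → { P }]
[{{P}P}]P => [{{}P}]P   [P → ε]
[{{}P}]P => [{{}}]P   [P → ε]
[{{}}]P => [{{}}]   [P → ε]

P => PP => SP => [P]P => [{P}]P => [{PP}]P => [{{P}P}]P => [{{}P}]P => [{{}}]P => [{{}}]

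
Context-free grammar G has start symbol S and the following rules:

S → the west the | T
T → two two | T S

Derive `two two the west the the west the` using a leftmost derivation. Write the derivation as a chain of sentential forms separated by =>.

S => T => T S => T S S => two two S S => two two the west the S => two two the west the the west the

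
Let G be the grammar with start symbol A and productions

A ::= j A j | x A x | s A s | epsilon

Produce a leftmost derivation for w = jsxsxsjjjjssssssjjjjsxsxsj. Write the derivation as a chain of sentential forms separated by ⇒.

A ⇒ jAj ⇒ jsAsj ⇒ jsxAxsj ⇒ jsxsAsxsj ⇒ jsxsxAxsxsj ⇒ jsxsxsAsxsxsj ⇒ jsxsxsjAjsxsxsj ⇒ jsxsxsjjAjjsxsxsj ⇒ jsxsxsjjjAjjjsxsxsj ⇒ jsxsxsjjjjAjjjjsxsxsj ⇒ jsxsxsjjjjsAsjjjjsxsxsj ⇒ jsxsxsjjjjssAssjjjjsxsxsj ⇒ jsxsxsjjjjsssAsssjjjjsxsxsj ⇒ jsxsxsjjjjssssssjjjjsxsxsj

A ⇒ jAj   [A ::= j A j]
jAj ⇒ jsAsj   [A ::= s A s]
jsAsj ⇒ jsxAxsj   [A ::= x A x]
jsxAxsj ⇒ jsxsAsxsj   [A ::= s A s]
jsxsAsxsj ⇒ jsxsxAxsxsj   [A ::= x A x]
jsxsxAxsxsj ⇒ jsxsxsAsxsxsj   [A ::= s A s]
jsxsxsAsxsxsj ⇒ jsxsxsjAjsxsxsj   [A ::= j A j]
jsxsxsjAjsxsxsj ⇒ jsxsxsjjAjjsxsxsj   [A ::= j A j]
jsxsxsjjAjjsxsxsj ⇒ jsxsxsjjjAjjjsxsxsj   [A ::= j A j]
jsxsxsjjjAjjjsxsxsj ⇒ jsxsxsjjjjAjjjjsxsxsj   [A ::= j A j]
jsxsxsjjjjAjjjjsxsxsj ⇒ jsxsxsjjjjsAsjjjjsxsxsj   [A ::= s A s]
jsxsxsjjjjsAsjjjjsxsxsj ⇒ jsxsxsjjjjssAssjjjjsxsxsj   [A ::= s A s]
jsxsxsjjjjssAssjjjjsxsxsj ⇒ jsxsxsjjjjsssAsssjjjjsxsxsj   [A ::= s A s]
jsxsxsjjjjsssAsssjjjjsxsxsj ⇒ jsxsxsjjjjssssssjjjjsxsxsj   [A ::= epsilon]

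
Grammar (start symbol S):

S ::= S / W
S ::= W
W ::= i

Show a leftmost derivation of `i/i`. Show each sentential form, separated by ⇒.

S ⇒ S/W ⇒ W/W ⇒ i/W ⇒ i/i

S ⇒ S/W   [S ::= S / W]
S/W ⇒ W/W   [S ::= W]
W/W ⇒ i/W   [W ::= i]
i/W ⇒ i/i   [W ::= i]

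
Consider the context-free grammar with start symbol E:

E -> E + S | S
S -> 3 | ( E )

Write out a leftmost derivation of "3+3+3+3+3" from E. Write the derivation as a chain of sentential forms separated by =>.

E => E+S => E+S+S => E+S+S+S => E+S+S+S+S => S+S+S+S+S => 3+S+S+S+S => 3+3+S+S+S => 3+3+3+S+S => 3+3+3+3+S => 3+3+3+3+3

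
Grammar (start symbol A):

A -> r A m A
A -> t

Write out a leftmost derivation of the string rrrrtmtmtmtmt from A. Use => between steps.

A=>rAmA=>rrAmAmA=>rrrAmAmAmA=>rrrrAmAmAmAmA=>rrrrtmAmAmAmA=>rrrrtmtmAmAmA=>rrrrtmtmtmAmA=>rrrrtmtmtmtmA=>rrrrtmtmtmtmt

A => rAmA   [A -> r A m A]
rAmA => rrAmAmA   [A -> r A m A]
rrAmAmA => rrrAmAmAmA   [A -> r A m A]
rrrAmAmAmA => rrrrAmAmAmAmA   [A -> r A m A]
rrrrAmAmAmAmA => rrrrtmAmAmAmA   [A -> t]
rrrrtmAmAmAmA => rrrrtmtmAmAmA   [A -> t]
rrrrtmtmAmAmA => rrrrtmtmtmAmA   [A -> t]
rrrrtmtmtmAmA => rrrrtmtmtmtmA   [A -> t]
rrrrtmtmtmtmA => rrrrtmtmtmtmt   [A -> t]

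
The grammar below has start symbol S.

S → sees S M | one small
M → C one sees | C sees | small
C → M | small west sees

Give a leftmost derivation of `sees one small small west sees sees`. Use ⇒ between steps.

S ⇒ sees S M ⇒ sees one small M ⇒ sees one small C sees ⇒ sees one small small west sees sees

S ⇒ sees S M   [S → sees S M]
sees S M ⇒ sees one small M   [S → one small]
sees one small M ⇒ sees one small C sees   [M → C sees]
sees one small C sees ⇒ sees one small small west sees sees   [C → small west sees]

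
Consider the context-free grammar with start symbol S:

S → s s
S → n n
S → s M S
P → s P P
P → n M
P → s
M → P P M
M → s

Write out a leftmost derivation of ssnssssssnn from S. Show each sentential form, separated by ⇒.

S ⇒ sMS ⇒ sPPMS ⇒ ssPMS ⇒ ssnMMS ⇒ ssnPPMMS ⇒ ssnsPPPMMS ⇒ ssnssPPMMS ⇒ ssnsssPMMS ⇒ ssnssssMMS ⇒ ssnsssssMS ⇒ ssnssssssS ⇒ ssnssssssnn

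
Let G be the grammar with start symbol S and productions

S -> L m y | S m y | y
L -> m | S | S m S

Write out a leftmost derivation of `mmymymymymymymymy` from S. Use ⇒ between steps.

S ⇒ Lmy ⇒ SmSmy ⇒ LmymSmy ⇒ SmymSmy ⇒ LmymymSmy ⇒ SmSmymymSmy ⇒ SmymSmymymSmy ⇒ SmymymSmymymSmy ⇒ LmymymymSmymymSmy ⇒ mmymymymSmymymSmy ⇒ mmymymymymymymSmy ⇒ mmymymymymymymymy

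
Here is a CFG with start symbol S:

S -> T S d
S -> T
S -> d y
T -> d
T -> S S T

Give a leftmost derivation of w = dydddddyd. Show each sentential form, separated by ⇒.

S ⇒ T ⇒ SST ⇒ TST ⇒ SSTST ⇒ dySTST ⇒ dyTSdTST ⇒ dydSdTST ⇒ dydTdTST ⇒ dydddTST ⇒ dyddddST ⇒ dydddddyT ⇒ dydddddyd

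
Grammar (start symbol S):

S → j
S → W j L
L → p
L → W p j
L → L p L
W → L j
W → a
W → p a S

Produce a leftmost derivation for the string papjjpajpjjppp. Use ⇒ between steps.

S ⇒ WjL ⇒ paSjL ⇒ paWjLjL ⇒ paLjjLjL ⇒ papjjLjL ⇒ papjjWpjjL ⇒ papjjpaSpjjL ⇒ papjjpajpjjL ⇒ papjjpajpjjLpL ⇒ papjjpajpjjppL ⇒ papjjpajpjjppp

S ⇒ WjL   [S → W j L]
WjL ⇒ paSjL   [W → p a S]
paSjL ⇒ paWjLjL   [S → W j L]
paWjLjL ⇒ paLjjLjL   [W → L j]
paLjjLjL ⇒ papjjLjL   [L → p]
papjjLjL ⇒ papjjWpjjL   [L → W p j]
papjjWpjjL ⇒ papjjpaSpjjL   [W → p a S]
papjjpaSpjjL ⇒ papjjpajpjjL   [S → j]
papjjpajpjjL ⇒ papjjpajpjjLpL   [L → L p L]
papjjpajpjjLpL ⇒ papjjpajpjjppL   [L → p]
papjjpajpjjppL ⇒ papjjpajpjjppp   [L → p]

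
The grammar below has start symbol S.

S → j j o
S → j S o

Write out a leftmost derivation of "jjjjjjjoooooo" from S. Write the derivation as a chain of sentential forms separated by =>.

S => jSo   [S → j S o]
jSo => jjSoo   [S → j S o]
jjSoo => jjjSooo   [S → j S o]
jjjSooo => jjjjSoooo   [S → j S o]
jjjjSoooo => jjjjjSooooo   [S → j S o]
jjjjjSooooo => jjjjjjjoooooo   [S → j j o]

S=>jSo=>jjSoo=>jjjSooo=>jjjjSoooo=>jjjjjSooooo=>jjjjjjjoooooo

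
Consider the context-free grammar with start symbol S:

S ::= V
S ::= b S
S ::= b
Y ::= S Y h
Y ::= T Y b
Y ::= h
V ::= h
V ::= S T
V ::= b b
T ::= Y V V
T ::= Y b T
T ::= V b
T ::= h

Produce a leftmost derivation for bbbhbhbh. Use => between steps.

S => V => ST => VT => STT => bTT => bVbT => bSTbT => bVTbT => bbbTbT => bbbhbT => bbbhbYbT => bbbhbhbT => bbbhbhbh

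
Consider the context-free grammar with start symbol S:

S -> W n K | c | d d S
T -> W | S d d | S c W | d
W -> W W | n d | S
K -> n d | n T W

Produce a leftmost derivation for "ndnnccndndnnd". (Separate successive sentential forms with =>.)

S => WnK => SnK => WnKnK => ndnKnK => ndnnTWnK => ndnnScWWnK => ndnnccWWnK => ndnnccndWnK => ndnnccndndnK => ndnnccndndnnd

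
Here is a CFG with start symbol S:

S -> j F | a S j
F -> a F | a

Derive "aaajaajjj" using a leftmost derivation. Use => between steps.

S => aSj => aaSjj => aaaSjjj => aaajFjjj => aaajaFjjj => aaajaajjj

S => aSj   [S -> a S j]
aSj => aaSjj   [S -> a S j]
aaSjj => aaaSjjj   [S -> a S j]
aaaSjjj => aaajFjjj   [S -> j F]
aaajFjjj => aaajaFjjj   [F -> a F]
aaajaFjjj => aaajaajjj   [F -> a]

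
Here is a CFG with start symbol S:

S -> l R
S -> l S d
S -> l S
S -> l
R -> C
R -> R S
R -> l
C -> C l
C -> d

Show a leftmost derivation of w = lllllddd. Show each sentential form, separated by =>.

S => lS   [S -> l S]
lS => llSd   [S -> l S d]
llSd => lllSdd   [S -> l S d]
lllSdd => llllSdd   [S -> l S]
llllSdd => lllllRdd   [S -> l R]
lllllRdd => lllllCdd   [R -> C]
lllllCdd => lllllddd   [C -> d]

S=>lS=>llSd=>lllSdd=>llllSdd=>lllllRdd=>lllllCdd=>lllllddd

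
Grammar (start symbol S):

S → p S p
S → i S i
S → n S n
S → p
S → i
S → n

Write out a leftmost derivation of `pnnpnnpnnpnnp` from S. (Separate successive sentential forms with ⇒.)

S ⇒ pSp ⇒ pnSnp ⇒ pnnSnnp ⇒ pnnpSpnnp ⇒ pnnpnSnpnnp ⇒ pnnpnnSnnpnnp ⇒ pnnpnnpnnpnnp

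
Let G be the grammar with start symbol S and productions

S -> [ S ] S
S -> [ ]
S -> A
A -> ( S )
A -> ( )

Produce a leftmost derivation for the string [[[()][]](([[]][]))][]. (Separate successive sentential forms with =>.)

S=>[S]S=>[[S]S]S=>[[[S]S]S]S=>[[[A]S]S]S=>[[[()]S]S]S=>[[[()][]]S]S=>[[[()][]]A]S=>[[[()][]](S)]S=>[[[()][]](A)]S=>[[[()][]]((S))]S=>[[[()][]](([S]S))]S=>[[[()][]](([[]]S))]S=>[[[()][]](([[]][]))]S=>[[[()][]](([[]][]))][]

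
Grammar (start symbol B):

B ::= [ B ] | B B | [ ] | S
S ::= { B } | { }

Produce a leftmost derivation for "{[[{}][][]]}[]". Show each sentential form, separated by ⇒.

B⇒BB⇒SB⇒{B}B⇒{[B]}B⇒{[BB]}B⇒{[[B]B]}B⇒{[[S]B]}B⇒{[[{}]B]}B⇒{[[{}]BB]}B⇒{[[{}][]B]}B⇒{[[{}][][]]}B⇒{[[{}][][]]}[]

B ⇒ BB   [B ::= B B]
BB ⇒ SB   [B ::= S]
SB ⇒ {B}B   [S ::= { B }]
{B}B ⇒ {[B]}B   [B ::= [ B ]]
{[B]}B ⇒ {[BB]}B   [B ::= B B]
{[BB]}B ⇒ {[[B]B]}B   [B ::= [ B ]]
{[[B]B]}B ⇒ {[[S]B]}B   [B ::= S]
{[[S]B]}B ⇒ {[[{}]B]}B   [S ::= { }]
{[[{}]B]}B ⇒ {[[{}]BB]}B   [B ::= B B]
{[[{}]BB]}B ⇒ {[[{}][]B]}B   [B ::= [ ]]
{[[{}][]B]}B ⇒ {[[{}][][]]}B   [B ::= [ ]]
{[[{}][][]]}B ⇒ {[[{}][][]]}[]   [B ::= [ ]]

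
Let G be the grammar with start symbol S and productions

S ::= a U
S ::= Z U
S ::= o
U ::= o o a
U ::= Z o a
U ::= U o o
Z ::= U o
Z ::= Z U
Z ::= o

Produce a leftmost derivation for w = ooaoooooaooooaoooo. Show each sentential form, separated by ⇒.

S ⇒ ZU ⇒ UoU ⇒ UoooU ⇒ ooaoooU ⇒ ooaoooUoo ⇒ ooaoooUoooo ⇒ ooaoooZoaoooo ⇒ ooaoooUooaoooo ⇒ ooaoooUooooaoooo ⇒ ooaoooooaooooaoooo

S ⇒ ZU   [S ::= Z U]
ZU ⇒ UoU   [Z ::= U o]
UoU ⇒ UoooU   [U ::= U o o]
UoooU ⇒ ooaoooU   [U ::= o o a]
ooaoooU ⇒ ooaoooUoo   [U ::= U o o]
ooaoooUoo ⇒ ooaoooUoooo   [U ::= U o o]
ooaoooUoooo ⇒ ooaoooZoaoooo   [U ::= Z o a]
ooaoooZoaoooo ⇒ ooaoooUooaoooo   [Z ::= U o]
ooaoooUooaoooo ⇒ ooaoooUooooaoooo   [U ::= U o o]
ooaoooUooooaoooo ⇒ ooaoooooaooooaoooo   [U ::= o o a]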